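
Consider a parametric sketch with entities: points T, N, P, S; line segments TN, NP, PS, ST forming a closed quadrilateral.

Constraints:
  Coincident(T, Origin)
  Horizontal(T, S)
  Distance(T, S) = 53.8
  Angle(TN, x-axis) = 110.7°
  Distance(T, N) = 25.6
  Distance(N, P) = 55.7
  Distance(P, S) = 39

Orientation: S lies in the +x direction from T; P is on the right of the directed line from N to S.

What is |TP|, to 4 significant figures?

31.29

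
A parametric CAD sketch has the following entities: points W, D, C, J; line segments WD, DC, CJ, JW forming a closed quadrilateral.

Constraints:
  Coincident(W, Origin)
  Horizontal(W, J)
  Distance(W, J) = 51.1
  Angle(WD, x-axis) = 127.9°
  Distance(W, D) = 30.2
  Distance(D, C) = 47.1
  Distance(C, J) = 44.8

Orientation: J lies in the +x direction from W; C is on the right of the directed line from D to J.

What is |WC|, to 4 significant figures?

16.98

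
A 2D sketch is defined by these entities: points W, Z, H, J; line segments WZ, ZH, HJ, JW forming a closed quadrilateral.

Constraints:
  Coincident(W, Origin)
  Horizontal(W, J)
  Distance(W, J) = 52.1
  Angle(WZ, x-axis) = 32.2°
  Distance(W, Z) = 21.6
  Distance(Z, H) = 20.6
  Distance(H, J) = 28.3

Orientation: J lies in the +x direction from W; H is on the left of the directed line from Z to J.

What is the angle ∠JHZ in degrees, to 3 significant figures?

92.5°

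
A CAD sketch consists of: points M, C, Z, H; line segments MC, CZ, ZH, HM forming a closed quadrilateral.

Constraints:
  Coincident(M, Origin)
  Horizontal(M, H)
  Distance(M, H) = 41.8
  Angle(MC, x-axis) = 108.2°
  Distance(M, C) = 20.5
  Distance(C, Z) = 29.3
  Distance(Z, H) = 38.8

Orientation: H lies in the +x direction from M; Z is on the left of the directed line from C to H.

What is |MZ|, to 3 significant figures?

37.9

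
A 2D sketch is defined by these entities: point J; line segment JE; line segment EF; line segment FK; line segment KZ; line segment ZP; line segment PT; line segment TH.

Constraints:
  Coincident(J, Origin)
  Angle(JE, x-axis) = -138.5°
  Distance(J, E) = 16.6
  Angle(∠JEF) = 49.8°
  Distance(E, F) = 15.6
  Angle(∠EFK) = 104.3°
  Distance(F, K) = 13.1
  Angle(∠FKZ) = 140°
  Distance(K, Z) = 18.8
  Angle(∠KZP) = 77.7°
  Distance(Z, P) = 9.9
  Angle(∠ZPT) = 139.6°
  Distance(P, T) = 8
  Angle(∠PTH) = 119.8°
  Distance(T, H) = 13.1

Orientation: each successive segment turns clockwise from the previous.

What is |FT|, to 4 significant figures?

21.26

∠KZP = 77.7° gives ZP at -126.7° from the x-axis; with |ZP| = 9.9, P = (11.04, -7.585). ∠ZPT = 139.6° gives PT at -167.1° from the x-axis; with |PT| = 8.0, T = (3.237, -9.371). Then |FT| = |T − F| = 21.26.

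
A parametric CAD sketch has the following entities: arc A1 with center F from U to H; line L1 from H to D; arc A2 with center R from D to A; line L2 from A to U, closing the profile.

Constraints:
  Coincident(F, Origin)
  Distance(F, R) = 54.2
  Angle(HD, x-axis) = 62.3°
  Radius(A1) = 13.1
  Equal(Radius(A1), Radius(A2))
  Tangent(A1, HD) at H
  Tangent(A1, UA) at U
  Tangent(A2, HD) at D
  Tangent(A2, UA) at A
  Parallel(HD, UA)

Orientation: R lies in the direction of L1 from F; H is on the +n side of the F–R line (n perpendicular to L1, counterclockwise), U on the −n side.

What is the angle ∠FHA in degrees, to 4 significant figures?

64.20°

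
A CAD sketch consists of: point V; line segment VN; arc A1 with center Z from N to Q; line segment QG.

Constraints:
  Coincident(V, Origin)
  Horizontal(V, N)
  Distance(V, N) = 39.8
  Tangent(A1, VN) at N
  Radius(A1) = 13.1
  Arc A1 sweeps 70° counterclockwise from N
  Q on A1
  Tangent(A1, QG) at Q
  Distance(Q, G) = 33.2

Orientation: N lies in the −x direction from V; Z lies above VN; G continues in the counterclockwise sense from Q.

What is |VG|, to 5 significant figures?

42.962

On A1, N sits at bearing -90° from Z; a 70° counterclockwise sweep puts Q at bearing -20°, so Q = Z + 13.1·(cos -20°, sin -20°) = (-27.490, 8.6195). Since A1 is tangent to QG there, ZQ ⟂ QG, so QG runs along (−sin -20°, cos -20°); with |QG| = 33.2, G = (-16.135, 39.817). Then |VG| = |G − V| = 42.962.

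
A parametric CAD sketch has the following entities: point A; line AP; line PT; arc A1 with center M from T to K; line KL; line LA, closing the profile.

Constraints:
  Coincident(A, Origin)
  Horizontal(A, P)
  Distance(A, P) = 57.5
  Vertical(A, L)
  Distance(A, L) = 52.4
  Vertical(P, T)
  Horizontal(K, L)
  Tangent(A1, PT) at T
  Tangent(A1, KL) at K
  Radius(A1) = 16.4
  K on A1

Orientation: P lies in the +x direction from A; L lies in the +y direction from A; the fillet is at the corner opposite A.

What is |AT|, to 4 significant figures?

67.84

A is at the origin; AP is horizontal with |AP| = 57.5 and P on the +x side, so P = (57.50, 0.000). A and L share the same x with |AL| = 52.4 and L on the +y side, so L = (0.000, 52.40). The virtual corner opposite A is at (57.50, 52.40). The tangent condition forces MT to be normal to PT and since A1 is tangent to KL there, MK ⟂ KL, with radius 16.4, so the center M sits 16.4 in from both sides at M = (41.10, 36.00). That places the tangent points at T = (57.50, 36.00) on PT and K = (41.10, 52.40) on KL. Then |AT| = |T − A| = 67.84.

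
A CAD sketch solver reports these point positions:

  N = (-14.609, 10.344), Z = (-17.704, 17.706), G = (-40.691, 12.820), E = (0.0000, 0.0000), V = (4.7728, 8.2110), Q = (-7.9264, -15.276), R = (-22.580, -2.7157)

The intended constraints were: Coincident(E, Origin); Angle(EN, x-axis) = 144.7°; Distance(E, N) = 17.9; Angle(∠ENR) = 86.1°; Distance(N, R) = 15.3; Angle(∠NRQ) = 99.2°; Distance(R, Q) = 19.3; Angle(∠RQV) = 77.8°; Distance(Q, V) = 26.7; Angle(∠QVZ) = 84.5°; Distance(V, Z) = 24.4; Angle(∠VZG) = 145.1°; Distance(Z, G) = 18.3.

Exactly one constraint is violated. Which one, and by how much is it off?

Distance(Z, G) = 18.3 — off by 5.20.

E = (0.00, 0.00) ✓; EN at 144.7° ✓; |EN| = 17.90 ✓; ∠ENR = 86.10° ✓; |NR| = 15.30 ✓; ∠NRQ = 99.20° ✓; |RQ| = 19.30 ✓; ∠RQV = 77.80° ✓; |QV| = 26.70 ✓; ∠QVZ = 84.50° ✓; |VZ| = 24.40 ✓; ∠VZG = 145.1° ✓; |ZG| = 23.50 ✗.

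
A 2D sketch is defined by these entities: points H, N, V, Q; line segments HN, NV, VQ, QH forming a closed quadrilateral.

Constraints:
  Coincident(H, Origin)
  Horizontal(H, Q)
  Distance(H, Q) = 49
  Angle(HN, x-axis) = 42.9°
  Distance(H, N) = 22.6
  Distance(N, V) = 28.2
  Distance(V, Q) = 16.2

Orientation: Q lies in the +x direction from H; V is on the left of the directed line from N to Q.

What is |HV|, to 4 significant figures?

47.41

H is at the origin; HQ is horizontal with |HQ| = 49.0 and Q in +x, so Q = (49.0, 0). HN runs at 42.9° with |HN| = 22.6, so N = (16.56, 15.38). V is determined by |NV| = 28.2 and |VQ| = 16.2 together: it lies at the intersection of circle(N, 28.2) and circle(Q, 16.2). With |NQ| = 35.91, the foot of the radical line on NQ is 25.37 from N and the perpendicular offset is √(28.2² − 25.37²) = 12.31. Taking the left-of-NQ solution: V = (44.75, 15.63).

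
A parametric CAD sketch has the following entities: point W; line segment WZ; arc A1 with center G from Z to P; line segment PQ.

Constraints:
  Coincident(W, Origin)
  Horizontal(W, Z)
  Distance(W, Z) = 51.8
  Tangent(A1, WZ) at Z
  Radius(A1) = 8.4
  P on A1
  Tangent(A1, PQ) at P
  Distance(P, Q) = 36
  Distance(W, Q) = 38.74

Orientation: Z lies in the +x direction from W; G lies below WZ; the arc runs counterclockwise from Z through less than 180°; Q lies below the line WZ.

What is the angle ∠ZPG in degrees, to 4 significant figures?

64.27°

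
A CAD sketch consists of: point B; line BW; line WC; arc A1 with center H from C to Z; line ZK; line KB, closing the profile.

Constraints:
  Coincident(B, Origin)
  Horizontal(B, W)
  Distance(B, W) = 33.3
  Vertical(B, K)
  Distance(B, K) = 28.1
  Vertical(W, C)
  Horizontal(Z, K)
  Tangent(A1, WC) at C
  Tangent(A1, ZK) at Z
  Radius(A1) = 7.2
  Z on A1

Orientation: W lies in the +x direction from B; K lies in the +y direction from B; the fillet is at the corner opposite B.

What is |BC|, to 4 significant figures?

39.32

B is at the origin; B and W share the same y with |BW| = 33.3 and W on the +x side, so W = (33.30, 0.000). B and K share the same x with |BK| = 28.1 and K on the +y side, so K = (0.000, 28.10). The virtual corner opposite B is at (33.30, 28.10). Since A1 is tangent to WC there, HC ⟂ WC and since A1 is tangent to ZK there, HZ ⟂ ZK, with radius 7.2, so the center H sits 7.2 in from both sides at H = (26.10, 20.90). That places the tangent points at C = (33.30, 20.90) on WC and Z = (26.10, 28.10) on ZK. Then |BC| = |C − B| = 39.32.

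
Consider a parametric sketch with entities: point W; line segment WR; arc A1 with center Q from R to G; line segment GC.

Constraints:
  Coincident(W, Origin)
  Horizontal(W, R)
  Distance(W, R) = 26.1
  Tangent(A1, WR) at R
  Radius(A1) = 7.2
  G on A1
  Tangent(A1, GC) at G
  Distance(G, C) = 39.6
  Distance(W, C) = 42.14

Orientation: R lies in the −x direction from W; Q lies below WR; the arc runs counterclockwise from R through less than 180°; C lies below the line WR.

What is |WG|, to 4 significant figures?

33.71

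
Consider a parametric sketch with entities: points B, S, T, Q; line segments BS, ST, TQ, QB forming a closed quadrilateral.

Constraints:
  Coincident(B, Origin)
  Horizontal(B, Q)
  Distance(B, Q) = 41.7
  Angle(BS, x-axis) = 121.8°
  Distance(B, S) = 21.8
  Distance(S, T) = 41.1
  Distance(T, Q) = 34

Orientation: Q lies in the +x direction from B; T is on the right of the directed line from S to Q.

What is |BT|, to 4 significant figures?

19.33

B is at the origin; B and Q share the same y with |BQ| = 41.7 and Q in +x, so Q = (41.7, 0). BS runs at 121.8° with |BS| = 21.8, so S = (-11.49, 18.53). T is determined by |ST| = 41.1 and |TQ| = 34.0 together: it lies at the intersection of circle(S, 41.1) and circle(Q, 34.0). With |SQ| = 56.32, the foot of the radical line on SQ is 32.89 from S and the perpendicular offset is √(41.1² − 32.89²) = 24.64. Taking the right-of-SQ solution: T = (11.47, -15.56).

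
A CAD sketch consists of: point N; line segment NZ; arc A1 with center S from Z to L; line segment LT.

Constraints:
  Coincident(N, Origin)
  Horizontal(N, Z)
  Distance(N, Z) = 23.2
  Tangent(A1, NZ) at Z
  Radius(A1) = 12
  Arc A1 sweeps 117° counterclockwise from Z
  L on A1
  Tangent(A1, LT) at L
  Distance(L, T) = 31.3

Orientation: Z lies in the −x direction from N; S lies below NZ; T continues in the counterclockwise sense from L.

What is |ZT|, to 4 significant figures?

45.47

On A1, Z sits at bearing 90° from S; a 117° counterclockwise sweep puts L at bearing 207°, so L = S + 12.0·(cos 207°, sin 207°) = (-33.89, -17.45). A1 meets LT tangentially, so SL is at right angles to LT, so LT runs along (−sin 207°, cos 207°); with |LT| = 31.3, T = (-19.68, -45.34). Then |ZT| = |T − Z| = 45.47.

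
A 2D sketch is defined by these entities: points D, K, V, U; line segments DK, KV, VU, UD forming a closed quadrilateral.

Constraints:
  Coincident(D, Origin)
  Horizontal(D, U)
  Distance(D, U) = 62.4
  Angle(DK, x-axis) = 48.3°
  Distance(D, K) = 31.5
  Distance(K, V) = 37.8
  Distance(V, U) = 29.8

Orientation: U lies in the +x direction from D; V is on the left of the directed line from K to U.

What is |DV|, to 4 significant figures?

65.32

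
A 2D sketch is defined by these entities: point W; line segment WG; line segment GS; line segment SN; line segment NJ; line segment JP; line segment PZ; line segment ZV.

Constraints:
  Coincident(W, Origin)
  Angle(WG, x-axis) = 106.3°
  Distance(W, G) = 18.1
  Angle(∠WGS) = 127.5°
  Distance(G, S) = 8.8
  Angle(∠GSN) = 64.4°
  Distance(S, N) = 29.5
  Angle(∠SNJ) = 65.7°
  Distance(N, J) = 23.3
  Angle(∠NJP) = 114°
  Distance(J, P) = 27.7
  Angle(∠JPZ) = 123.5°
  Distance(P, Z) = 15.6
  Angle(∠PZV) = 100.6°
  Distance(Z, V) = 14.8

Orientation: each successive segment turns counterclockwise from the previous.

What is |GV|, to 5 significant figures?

13.863

W is at the origin; WG runs at 106.3° with length 18.1, so G = (-5.0801, 17.372). ∠WGS = 127.5° gives GS at 158.80° from the x-axis; with |GS| = 8.8, S = (-13.285, 20.555). ∠GSN = 64.4° gives SN at -85.600° from the x-axis; with |SN| = 29.5, N = (-11.021, -8.8583). ∠SNJ = 65.7° gives NJ at 28.700° from the x-axis; with |NJ| = 23.3, J = (9.4162, 2.3309). ∠NJP = 114.0° gives JP at 94.700° from the x-axis; with |JP| = 27.7, P = (7.1465, 29.938). ∠JPZ = 123.5° gives PZ at 151.20° from the x-axis; with |PZ| = 15.6, Z = (-6.5239, 37.453). ∠PZV = 100.6° gives ZV at -129.40° from the x-axis; with |ZV| = 14.8, V = (-15.918, 26.017). Then |GV| = |V − G| = 13.863.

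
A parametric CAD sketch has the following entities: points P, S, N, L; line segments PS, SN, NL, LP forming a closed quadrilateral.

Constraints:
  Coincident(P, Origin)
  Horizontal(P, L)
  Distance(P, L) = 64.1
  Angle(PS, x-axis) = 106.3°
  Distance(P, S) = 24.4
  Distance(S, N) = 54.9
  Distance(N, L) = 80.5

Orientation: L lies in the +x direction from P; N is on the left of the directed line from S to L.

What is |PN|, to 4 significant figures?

73.14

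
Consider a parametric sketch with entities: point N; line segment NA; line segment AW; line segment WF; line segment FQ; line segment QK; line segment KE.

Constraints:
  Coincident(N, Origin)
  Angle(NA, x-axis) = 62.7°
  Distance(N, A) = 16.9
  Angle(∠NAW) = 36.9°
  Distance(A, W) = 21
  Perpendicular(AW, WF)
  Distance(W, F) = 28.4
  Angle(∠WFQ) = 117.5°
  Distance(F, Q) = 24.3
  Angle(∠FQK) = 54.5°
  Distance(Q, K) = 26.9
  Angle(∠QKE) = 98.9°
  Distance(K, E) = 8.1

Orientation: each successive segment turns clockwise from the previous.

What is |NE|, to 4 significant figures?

3.506

N is at the origin; NA runs at 62.7° with length 16.9, so A = (7.751, 15.02). ∠NAW = 36.9° gives AW at -80.40° from the x-axis; with |AW| = 21.0, W = (11.25, -5.688). AW is perpendicular to WF, so WF runs at -170.4°; with |WF| = 28.4, F = (-16.75, -10.42). ∠WFQ = 117.5° gives FQ at 127.1° from the x-axis; with |FQ| = 24.3, Q = (-31.41, 8.957). ∠FQK = 54.5° gives QK at 1.600° from the x-axis; with |QK| = 26.9, K = (-4.517, 9.708). ∠QKE = 98.9° gives KE at -79.50° from the x-axis; with |KE| = 8.1, E = (-3.041, 1.743). Then |NE| = |E − N| = 3.506.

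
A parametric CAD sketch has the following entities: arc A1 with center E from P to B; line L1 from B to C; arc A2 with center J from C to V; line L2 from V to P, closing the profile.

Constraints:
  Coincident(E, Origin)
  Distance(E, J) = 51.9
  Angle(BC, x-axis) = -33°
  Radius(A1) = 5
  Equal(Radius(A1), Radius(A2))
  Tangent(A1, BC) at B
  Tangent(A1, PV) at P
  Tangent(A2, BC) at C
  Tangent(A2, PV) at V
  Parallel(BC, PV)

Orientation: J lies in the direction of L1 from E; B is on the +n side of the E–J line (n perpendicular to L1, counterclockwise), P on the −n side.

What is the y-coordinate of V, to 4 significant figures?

-32.46

The slot axis is L1's direction at -33.0°, so u = (cos -33.0°, sin -33.0°) = (0.8387, -0.5446) and n = (−sin -33.0°, cos -33.0°) = (0.5446, 0.8387). E is at the origin and J lies 51.9 along u from E, so J = 51.9·u = (43.53, -28.27). Tangency of A1 to both parallel lines with radius 5.0 puts B and P at E ± 5.0·n: B = (2.723, 4.193), P = (-2.723, -4.193). Equal radii place C and V the same way about J: C = J + 5.0·n = (46.25, -24.07), V = J − 5.0·n = (40.80, -32.46). So V.y = -32.46.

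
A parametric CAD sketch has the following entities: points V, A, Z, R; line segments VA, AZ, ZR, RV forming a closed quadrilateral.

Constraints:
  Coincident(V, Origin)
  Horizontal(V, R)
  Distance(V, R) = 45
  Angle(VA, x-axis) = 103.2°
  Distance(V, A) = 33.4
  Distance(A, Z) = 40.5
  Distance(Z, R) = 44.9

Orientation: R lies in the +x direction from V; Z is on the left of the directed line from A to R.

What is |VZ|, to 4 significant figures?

53.19

Checks: |AZ| = 40.50 ✓; |ZR| = 44.90 ✓.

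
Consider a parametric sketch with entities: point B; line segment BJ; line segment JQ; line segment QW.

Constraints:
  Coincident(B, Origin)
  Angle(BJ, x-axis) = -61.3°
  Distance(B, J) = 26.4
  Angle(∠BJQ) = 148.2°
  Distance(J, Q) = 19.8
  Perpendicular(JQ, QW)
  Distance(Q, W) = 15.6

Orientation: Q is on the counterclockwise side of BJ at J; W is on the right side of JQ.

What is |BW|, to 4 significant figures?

51.53

B is at the origin; BJ runs at -61.3° with length 26.4, so J = 26.4·(cos -61.3°, sin -61.3°) = (12.68, -23.16). ∠BJQ = 148.2°, so JQ runs at -61.3° + (180° − 148.2°) = -29.50° from the x-axis; with |JQ| = 19.8, Q = J + 19.8·(cos -29.50°, sin -29.50°) = (29.91, -32.91). JQ ⟂ QW; with |QW| = 15.6 on the right of JQ, W = Q + 15.6·(-0.4924, -0.8704) = (22.23, -46.48). Then |BW| = |W − B| = 51.53.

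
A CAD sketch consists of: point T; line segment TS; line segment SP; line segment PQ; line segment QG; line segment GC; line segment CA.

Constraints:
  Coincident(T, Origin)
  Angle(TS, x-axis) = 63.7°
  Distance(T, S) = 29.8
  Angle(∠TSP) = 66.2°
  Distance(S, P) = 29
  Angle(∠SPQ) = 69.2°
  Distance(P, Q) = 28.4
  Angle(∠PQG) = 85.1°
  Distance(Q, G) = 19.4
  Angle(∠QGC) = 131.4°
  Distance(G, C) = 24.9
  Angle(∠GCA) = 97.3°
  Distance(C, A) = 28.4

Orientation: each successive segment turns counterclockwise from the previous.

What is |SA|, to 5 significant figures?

26.850

T is at the origin; TS runs at 63.7° with length 29.8, so S = (13.204, 26.715). ∠TSP = 66.2° gives SP at 177.50° from the x-axis; with |SP| = 29.0, P = (-15.769, 27.980). ∠SPQ = 69.2° gives PQ at -71.700° from the x-axis; with |PQ| = 28.4, Q = (-6.8515, 1.0166). ∠PQG = 85.1° gives QG at 23.200° from the x-axis; with |QG| = 19.4, G = (10.980, 8.6590). ∠QGC = 131.4° gives GC at 71.800° from the x-axis; with |GC| = 24.9, C = (18.757, 32.313). ∠GCA = 97.3° gives CA at 154.50° from the x-axis; with |CA| = 28.4, A = (-6.8765, 44.540). Then |SA| = |A − S| = 26.850.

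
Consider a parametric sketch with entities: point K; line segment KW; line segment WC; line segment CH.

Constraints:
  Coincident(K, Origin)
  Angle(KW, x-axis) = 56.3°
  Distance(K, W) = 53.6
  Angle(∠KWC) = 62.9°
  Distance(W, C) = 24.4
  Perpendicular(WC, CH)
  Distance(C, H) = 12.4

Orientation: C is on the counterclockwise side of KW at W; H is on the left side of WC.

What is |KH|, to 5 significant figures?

35.315

K is at the origin; KW runs at 56.3° with length 53.6, so W = 53.6·(cos 56.3°, sin 56.3°) = (29.740, 44.593). ∠KWC = 62.9°, so WC runs at 56.3° + (180° − 62.9°) = 173.40° from the x-axis; with |WC| = 24.4, C = W + 24.4·(cos 173.40°, sin 173.40°) = (5.5014, 47.397). The perpendicularity gives CH at right angles to WC; with |CH| = 12.4 on the left of WC, H = C + 12.4·(-0.11494, -0.99337) = (4.0761, 35.079). Then |KH| = |H − K| = 35.315.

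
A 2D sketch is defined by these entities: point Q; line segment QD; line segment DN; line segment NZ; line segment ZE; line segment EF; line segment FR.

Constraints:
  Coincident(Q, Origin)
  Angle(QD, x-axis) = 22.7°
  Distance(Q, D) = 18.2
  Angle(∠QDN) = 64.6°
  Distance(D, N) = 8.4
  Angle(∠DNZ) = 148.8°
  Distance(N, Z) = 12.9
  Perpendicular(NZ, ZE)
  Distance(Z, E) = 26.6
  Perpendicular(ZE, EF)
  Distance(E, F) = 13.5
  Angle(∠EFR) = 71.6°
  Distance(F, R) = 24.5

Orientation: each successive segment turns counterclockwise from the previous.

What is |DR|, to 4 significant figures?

14.35

Q is at the origin; QD runs at 22.7° with length 18.2, so D = (16.79, 7.023). ∠QDN = 64.6° gives DN at 138.1° from the x-axis; with |DN| = 8.4, N = (10.54, 12.63). ∠DNZ = 148.8° gives NZ at 169.3° from the x-axis; with |NZ| = 12.9, Z = (-2.138, 15.03). NZ ⟂ ZE, so ZE runs at -100.7°; with |ZE| = 26.6, E = (-7.076, -11.11). ZE is perpendicular to EF, so EF runs at -10.70°; with |EF| = 13.5, F = (6.189, -13.62). ∠EFR = 71.6° gives FR at 97.70° from the x-axis; with |FR| = 24.5, R = (2.906, 10.66). Then |DR| = |R − D| = 14.35.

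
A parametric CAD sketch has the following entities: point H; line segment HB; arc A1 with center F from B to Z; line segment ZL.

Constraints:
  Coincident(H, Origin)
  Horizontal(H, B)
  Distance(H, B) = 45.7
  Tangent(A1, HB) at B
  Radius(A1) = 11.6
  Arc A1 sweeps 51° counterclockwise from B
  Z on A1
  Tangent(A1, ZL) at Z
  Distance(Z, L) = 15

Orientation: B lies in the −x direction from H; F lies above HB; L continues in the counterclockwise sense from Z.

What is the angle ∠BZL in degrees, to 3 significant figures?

154°

On A1, B sits at bearing -90° from F; a 51° counterclockwise sweep puts Z at bearing -39°, so Z = F + 11.6·(cos -39°, sin -39°) = (-36.7, 4.30). Tangency of A1 to ZL means the radius FZ is perpendicular to ZL, so ZL runs along (−sin -39°, cos -39°); with |ZL| = 15.0, L = (-27.2, 16.0). Then cos ∠BZL = ZB·ZL / (|ZB||ZL|), giving 154°.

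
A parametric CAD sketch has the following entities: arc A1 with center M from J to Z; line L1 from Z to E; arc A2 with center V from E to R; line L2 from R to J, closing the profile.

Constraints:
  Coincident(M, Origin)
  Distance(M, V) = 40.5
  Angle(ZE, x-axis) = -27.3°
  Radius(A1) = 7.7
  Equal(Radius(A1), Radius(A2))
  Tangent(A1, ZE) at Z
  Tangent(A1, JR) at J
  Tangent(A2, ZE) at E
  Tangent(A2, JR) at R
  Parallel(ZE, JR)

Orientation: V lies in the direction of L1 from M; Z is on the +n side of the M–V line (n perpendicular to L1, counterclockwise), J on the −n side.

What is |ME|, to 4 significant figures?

41.23

The slot axis is L1's direction at -27.3°, so u = (cos -27.3°, sin -27.3°) = (0.8886, -0.4586) and n = (−sin -27.3°, cos -27.3°) = (0.4586, 0.8886). M is at the origin and V lies 40.5 along u from M, so V = 40.5·u = (35.99, -18.58). Tangency of A1 to both parallel lines with radius 7.7 puts Z and J at M ± 7.7·n: Z = (3.532, 6.842), J = (-3.532, -6.842). Equal radii place E and R the same way about V: E = V + 7.7·n = (39.52, -11.73), R = V − 7.7·n = (32.46, -25.42). Then |ME| = |E − M| = 41.23.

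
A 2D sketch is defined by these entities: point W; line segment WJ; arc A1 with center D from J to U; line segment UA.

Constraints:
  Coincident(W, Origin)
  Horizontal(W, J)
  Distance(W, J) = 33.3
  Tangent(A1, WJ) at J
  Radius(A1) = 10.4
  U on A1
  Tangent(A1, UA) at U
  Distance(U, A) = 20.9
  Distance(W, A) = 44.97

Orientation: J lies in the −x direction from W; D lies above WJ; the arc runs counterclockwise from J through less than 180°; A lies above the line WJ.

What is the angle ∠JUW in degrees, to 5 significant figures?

95.588°

W is at the origin; WJ is horizontal with |WJ| = 33.3 and J on the −x side, so J = (-33.300, 0.0000). A1 meets WJ tangentially, so DJ is at right angles to WJ, so D = J + (0, 10.4) = (-33.300, 10.400). Since DU ⟂ UA (tangency), |DA| = √(10.4² + 20.9²) = 23.345 regardless of where U sits on A1. So A lies on both circle(W, 44.97) and circle(D, 23.345); the above-WJ intersection is A = (-29.991, 33.509). U is the foot of the tangent from A: U = (-23.426, 13.667).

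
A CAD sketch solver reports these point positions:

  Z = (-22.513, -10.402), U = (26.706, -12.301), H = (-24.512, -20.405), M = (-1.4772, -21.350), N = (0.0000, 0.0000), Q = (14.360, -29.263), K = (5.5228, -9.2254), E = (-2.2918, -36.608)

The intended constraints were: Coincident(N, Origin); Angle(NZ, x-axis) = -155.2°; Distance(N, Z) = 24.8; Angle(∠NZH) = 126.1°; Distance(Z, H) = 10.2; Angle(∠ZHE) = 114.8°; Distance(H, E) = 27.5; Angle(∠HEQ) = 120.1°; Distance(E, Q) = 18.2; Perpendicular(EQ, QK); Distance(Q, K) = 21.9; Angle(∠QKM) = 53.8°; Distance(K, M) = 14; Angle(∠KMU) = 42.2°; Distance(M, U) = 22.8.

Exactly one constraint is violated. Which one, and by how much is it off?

Distance(M, U) = 22.8 — off by 6.80.

N = (0.00, 0.00) ✓; NZ at -155.2° ✓; |NZ| = 24.80 ✓; ∠NZH = 126.1° ✓; |ZH| = 10.20 ✓; ∠ZHE = 114.8° ✓; |HE| = 27.50 ✓; ∠HEQ = 120.1° ✓; |EQ| = 18.20 ✓; ∠(EQ, QK) = 90.00° ✓; |QK| = 21.90 ✓; ∠QKM = 53.80° ✓; |KM| = 14.00 ✓; ∠KMU = 42.20° ✓; |MU| = 29.60 ✗.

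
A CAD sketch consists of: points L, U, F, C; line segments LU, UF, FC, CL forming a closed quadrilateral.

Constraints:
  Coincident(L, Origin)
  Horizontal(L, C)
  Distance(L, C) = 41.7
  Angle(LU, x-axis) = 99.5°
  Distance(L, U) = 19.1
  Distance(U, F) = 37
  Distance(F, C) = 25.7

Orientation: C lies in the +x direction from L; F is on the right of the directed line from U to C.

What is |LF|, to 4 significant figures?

21.63

L is at the origin; L and C share the same y with |LC| = 41.7 and C in +x, so C = (41.7, 0). LU runs at 99.5° with |LU| = 19.1, so U = (-3.152, 18.84). F is determined by |UF| = 37.0 and |FC| = 25.7 together: it lies at the intersection of circle(U, 37.0) and circle(C, 25.7). With |UC| = 48.65, the foot of the radical line on UC is 31.61 from U and the perpendicular offset is √(37.0² − 31.61²) = 19.24. Taking the right-of-UC solution: F = (18.54, -11.14).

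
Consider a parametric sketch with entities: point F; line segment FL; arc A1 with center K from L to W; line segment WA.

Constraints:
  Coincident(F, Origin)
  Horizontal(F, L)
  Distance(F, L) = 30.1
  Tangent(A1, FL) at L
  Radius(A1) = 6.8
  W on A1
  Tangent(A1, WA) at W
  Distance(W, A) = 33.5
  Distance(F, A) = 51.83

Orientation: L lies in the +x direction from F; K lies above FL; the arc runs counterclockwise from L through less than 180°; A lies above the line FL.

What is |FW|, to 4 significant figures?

37.64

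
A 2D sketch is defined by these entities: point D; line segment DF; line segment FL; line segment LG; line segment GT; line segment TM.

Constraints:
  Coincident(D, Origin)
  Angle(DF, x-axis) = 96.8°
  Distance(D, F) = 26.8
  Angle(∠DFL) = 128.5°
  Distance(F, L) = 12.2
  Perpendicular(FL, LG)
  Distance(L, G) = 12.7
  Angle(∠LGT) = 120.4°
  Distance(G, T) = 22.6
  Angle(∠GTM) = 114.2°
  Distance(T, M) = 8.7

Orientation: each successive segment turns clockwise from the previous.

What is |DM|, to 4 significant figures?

2.968

D is at the origin; DF runs at 96.8° with length 26.8, so F = (-3.173, 26.61). ∠DFL = 128.5° gives FL at 45.30° from the x-axis; with |FL| = 12.2, L = (5.408, 35.28). The perpendicularity gives LG at right angles to FL, so LG runs at -44.70°; with |LG| = 12.7, G = (14.44, 26.35). ∠LGT = 120.4° gives GT at -104.3° from the x-axis; with |GT| = 22.6, T = (8.853, 4.450). ∠GTM = 114.2° gives TM at -170.1° from the x-axis; with |TM| = 8.7, M = (0.2827, 2.955). Then |DM| = |M − D| = 2.968.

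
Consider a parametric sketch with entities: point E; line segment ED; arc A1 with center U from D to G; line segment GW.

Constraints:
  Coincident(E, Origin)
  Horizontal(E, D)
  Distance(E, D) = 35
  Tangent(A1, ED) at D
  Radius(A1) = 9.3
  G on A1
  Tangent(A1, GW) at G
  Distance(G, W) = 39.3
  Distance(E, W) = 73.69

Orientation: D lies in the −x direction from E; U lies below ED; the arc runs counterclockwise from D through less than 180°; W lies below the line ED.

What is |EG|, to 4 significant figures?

43.30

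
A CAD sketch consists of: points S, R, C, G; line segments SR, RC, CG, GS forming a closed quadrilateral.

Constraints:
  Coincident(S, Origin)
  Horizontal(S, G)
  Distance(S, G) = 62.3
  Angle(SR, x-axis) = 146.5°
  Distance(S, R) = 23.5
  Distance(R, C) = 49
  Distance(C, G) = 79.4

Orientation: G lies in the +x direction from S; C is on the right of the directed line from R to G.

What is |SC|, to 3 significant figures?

36.0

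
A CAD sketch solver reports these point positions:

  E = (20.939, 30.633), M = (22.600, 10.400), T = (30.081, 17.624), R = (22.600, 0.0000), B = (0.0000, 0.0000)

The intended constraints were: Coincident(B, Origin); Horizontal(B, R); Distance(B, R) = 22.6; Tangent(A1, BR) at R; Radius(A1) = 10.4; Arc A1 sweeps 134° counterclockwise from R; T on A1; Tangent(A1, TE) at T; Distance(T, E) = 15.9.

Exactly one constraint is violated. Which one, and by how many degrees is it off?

Tangent(A1, TE) at T — off by 8.90°.

B = (0.00, 0.00) ✓; B.y = 0.00, R.y = 0.00 ✓; |BR| = 22.60 ✓; ∠(MR, RB) = 90.00° ✓; |MR| = 10.40 ✓; bearing(M→T) − bearing(M→R) = 134.0° ✓; |MT| = 10.40 ✓; ∠(MT, TE) = 98.90° ✗; |TE| = 15.90 ✓.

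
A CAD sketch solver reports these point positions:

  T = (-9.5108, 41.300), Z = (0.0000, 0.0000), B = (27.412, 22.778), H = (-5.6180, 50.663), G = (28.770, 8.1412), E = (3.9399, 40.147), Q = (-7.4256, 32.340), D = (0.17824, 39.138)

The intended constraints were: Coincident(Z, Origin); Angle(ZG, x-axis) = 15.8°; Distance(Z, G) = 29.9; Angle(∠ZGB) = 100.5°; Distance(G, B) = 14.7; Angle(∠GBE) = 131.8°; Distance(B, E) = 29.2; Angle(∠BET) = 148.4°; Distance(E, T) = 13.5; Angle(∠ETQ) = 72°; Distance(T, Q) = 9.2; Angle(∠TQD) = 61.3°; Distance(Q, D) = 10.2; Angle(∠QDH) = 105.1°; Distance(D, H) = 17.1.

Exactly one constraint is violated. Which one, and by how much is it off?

Distance(D, H) = 17.1 — off by 4.20.

Z = (0.00, 0.00) ✓; ZG at 15.80° ✓; |ZG| = 29.90 ✓; ∠ZGB = 100.5° ✓; |GB| = 14.70 ✓; ∠GBE = 131.8° ✓; |BE| = 29.20 ✓; ∠BET = 148.4° ✓; |ET| = 13.50 ✓; ∠ETQ = 72.00° ✓; |TQ| = 9.199 ✓; ∠TQD = 61.30° ✓; |QD| = 10.20 ✓; ∠QDH = 105.1° ✓; |DH| = 12.90 ✗.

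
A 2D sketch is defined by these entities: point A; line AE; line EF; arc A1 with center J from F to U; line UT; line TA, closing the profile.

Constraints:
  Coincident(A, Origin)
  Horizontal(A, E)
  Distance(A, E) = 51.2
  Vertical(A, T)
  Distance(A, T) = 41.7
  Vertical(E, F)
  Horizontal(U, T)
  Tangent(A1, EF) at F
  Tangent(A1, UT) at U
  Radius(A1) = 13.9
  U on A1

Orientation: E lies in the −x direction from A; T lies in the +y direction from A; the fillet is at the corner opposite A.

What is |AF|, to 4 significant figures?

58.26

A is at the origin; A and E share the same y with |AE| = 51.2 and E on the −x side, so E = (-51.20, 0.000). A and T share the same x with |AT| = 41.7 and T on the +y side, so T = (0.000, 41.70). The virtual corner opposite A is at (-51.20, 41.70). Since A1 is tangent to EF there, JF ⟂ EF and A1 meets UT tangentially, so JU is at right angles to UT, with radius 13.9, so the center J sits 13.9 in from both sides at J = (-37.30, 27.80). That places the tangent points at F = (-51.20, 27.80) on EF and U = (-37.30, 41.70) on UT. Then |AF| = |F − A| = 58.26.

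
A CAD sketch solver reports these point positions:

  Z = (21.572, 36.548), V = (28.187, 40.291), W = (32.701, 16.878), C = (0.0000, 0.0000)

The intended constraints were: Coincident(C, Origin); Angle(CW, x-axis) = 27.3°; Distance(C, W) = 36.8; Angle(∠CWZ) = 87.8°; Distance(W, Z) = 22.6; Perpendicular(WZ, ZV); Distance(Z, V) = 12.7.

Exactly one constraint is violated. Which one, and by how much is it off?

Distance(Z, V) = 12.7 — off by 5.10.

C = (0.00, 0.00) ✓; CW at 27.30° ✓; |CW| = 36.80 ✓; ∠CWZ = 87.80° ✓; |WZ| = 22.60 ✓; ∠(WZ, ZV) = 90.00° ✓; |ZV| = 7.601 ✗.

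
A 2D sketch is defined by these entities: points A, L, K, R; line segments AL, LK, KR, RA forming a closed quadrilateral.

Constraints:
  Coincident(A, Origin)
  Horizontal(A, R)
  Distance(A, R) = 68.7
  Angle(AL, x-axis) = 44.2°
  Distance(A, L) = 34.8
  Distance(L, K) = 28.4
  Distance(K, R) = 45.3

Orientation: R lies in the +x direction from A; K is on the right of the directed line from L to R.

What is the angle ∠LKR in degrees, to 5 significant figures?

82.051°

A is at the origin; AR is horizontal with |AR| = 68.7 and R in +x, so R = (68.7, 0). AL runs at 44.2° with |AL| = 34.8, so L = (24.948, 24.261). K is determined by |LK| = 28.4 and |KR| = 45.3 together: it lies at the intersection of circle(L, 28.4) and circle(R, 45.3). With |LR| = 50.028, the foot of the radical line on LR is 12.566 from L and the perpendicular offset is √(28.4² − 12.566²) = 25.469. Taking the right-of-LR solution: K = (23.586, -4.1060).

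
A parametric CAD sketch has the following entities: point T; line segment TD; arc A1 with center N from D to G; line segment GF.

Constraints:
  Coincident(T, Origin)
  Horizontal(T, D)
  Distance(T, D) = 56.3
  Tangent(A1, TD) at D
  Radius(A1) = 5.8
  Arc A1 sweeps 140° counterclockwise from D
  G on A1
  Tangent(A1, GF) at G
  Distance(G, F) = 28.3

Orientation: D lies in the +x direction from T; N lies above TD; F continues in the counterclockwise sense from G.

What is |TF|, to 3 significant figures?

47.7

T is at the origin; T and D share the same y with |TD| = 56.3 and D on the +x side, so D = (56.3, 0.00). Tangency of A1 to TD means the radius ND is perpendicular to TD, so N = D + (0, 5.8) = (56.3, 5.80). On A1, D sits at bearing -90° from N; a 140° counterclockwise sweep puts G at bearing 50°, so G = N + 5.8·(cos 50°, sin 50°) = (60.0, 10.2). Tangency of A1 to GF means the radius NG is perpendicular to GF, so GF runs along (−sin 50°, cos 50°); with |GF| = 28.3, F = (38.3, 28.4). Then |TF| = |F − T| = 47.7.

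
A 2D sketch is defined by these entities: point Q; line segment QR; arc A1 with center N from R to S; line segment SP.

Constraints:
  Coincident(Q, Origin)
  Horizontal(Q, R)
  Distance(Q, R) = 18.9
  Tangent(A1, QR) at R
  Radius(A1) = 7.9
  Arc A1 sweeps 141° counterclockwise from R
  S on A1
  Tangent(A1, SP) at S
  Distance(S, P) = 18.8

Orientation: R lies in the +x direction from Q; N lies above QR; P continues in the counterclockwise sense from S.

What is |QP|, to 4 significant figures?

27.48

On A1, R sits at bearing -90° from N; a 141° counterclockwise sweep puts S at bearing 51°, so S = N + 7.9·(cos 51°, sin 51°) = (23.87, 14.04). A1 meets SP tangentially, so NS is at right angles to SP, so SP runs along (−sin 51°, cos 51°); with |SP| = 18.8, P = (9.261, 25.87). Then |QP| = |P − Q| = 27.48.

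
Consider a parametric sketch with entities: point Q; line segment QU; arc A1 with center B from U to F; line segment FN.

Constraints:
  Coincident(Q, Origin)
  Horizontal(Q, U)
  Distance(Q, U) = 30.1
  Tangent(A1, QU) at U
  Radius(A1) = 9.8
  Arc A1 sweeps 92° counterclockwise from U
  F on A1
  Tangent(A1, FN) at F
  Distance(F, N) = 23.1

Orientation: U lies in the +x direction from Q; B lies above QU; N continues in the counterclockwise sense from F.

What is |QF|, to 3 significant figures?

41.2

Q is at the origin; QU is horizontal with |QU| = 30.1 and U on the +x side, so U = (30.1, 0.00). The tangent condition forces BU to be normal to QU, so B = U + (0, 9.8) = (30.1, 9.80). On A1, U sits at bearing -90° from B; a 92° counterclockwise sweep puts F at bearing 2°, so F = B + 9.8·(cos 2°, sin 2°) = (39.9, 10.1). Then |QF| = |F − Q| = 41.2.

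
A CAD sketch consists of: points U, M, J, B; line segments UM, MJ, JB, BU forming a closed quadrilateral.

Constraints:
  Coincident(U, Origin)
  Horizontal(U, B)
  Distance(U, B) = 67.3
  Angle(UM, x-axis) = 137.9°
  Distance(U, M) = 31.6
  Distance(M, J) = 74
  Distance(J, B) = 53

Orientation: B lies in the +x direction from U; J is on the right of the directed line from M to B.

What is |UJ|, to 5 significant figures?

42.667

Checks: |MJ| = 74.00 ✓; |JB| = 53.00 ✓.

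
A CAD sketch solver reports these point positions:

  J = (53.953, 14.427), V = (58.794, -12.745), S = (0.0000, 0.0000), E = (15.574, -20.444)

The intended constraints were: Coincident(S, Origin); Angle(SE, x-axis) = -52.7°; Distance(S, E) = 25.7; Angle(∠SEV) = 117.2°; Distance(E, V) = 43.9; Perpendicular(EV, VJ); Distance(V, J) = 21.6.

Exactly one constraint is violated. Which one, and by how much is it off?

Distance(V, J) = 21.6 — off by 6.00.

S = (0.00, 0.00) ✓; SE at -52.70° ✓; |SE| = 25.70 ✓; ∠SEV = 117.2° ✓; |EV| = 43.90 ✓; ∠(EV, VJ) = 90.00° ✓; |VJ| = 27.60 ✗.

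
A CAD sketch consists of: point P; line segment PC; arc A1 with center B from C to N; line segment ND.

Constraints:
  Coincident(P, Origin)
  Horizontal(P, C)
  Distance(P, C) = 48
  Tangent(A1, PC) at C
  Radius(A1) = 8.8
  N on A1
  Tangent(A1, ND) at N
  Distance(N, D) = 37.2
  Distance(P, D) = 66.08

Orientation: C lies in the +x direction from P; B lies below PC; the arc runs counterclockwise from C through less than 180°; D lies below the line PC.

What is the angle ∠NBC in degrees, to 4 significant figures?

101.0°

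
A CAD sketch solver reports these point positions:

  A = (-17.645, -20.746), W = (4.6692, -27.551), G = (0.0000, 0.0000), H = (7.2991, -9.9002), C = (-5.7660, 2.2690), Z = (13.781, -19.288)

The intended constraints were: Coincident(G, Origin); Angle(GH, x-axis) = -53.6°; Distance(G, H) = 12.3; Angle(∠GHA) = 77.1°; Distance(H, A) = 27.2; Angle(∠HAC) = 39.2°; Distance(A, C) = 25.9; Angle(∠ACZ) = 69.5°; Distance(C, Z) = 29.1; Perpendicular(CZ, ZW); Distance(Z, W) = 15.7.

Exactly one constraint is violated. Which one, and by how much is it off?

Distance(Z, W) = 15.7 — off by 3.40.

G = (0.00, 0.00) ✓; GH at -53.60° ✓; |GH| = 12.30 ✓; ∠GHA = 77.10° ✓; |HA| = 27.20 ✓; ∠HAC = 39.20° ✓; |AC| = 25.90 ✓; ∠ACZ = 69.50° ✓; |CZ| = 29.10 ✓; ∠(CZ, ZW) = 90.00° ✓; |ZW| = 12.30 ✗.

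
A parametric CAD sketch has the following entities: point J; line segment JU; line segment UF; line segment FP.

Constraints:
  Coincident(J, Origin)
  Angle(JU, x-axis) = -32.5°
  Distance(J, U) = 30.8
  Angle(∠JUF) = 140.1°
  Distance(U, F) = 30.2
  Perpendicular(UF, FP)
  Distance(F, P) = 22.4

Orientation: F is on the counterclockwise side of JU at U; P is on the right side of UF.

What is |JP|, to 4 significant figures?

68.37

J is at the origin; JU runs at -32.5° with length 30.8, so U = 30.8·(cos -32.5°, sin -32.5°) = (25.98, -16.55). ∠JUF = 140.1°, so UF runs at -32.5° + (180° − 140.1°) = 7.400° from the x-axis; with |UF| = 30.2, F = U + 30.2·(cos 7.400°, sin 7.400°) = (55.92, -12.66). UF is perpendicular to FP; with |FP| = 22.4 on the right of UF, P = F + 22.4·(0.1288, -0.9917) = (58.81, -34.87). Then |JP| = |P − J| = 68.37.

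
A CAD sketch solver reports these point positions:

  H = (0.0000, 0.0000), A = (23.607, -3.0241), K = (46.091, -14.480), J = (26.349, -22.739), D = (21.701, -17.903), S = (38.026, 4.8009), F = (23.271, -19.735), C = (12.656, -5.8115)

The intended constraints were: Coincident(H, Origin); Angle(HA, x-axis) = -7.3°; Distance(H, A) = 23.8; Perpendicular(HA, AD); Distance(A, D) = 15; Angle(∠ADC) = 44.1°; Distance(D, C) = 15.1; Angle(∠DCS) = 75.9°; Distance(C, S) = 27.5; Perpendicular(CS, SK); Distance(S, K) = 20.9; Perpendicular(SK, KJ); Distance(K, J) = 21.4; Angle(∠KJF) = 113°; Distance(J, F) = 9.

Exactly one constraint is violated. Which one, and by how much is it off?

Distance(J, F) = 9 — off by 4.70.

H = (0.00, 0.00) ✓; HA at -7.300° ✓; |HA| = 23.80 ✓; ∠(HA, AD) = 90.00° ✓; |AD| = 15.00 ✓; ∠ADC = 44.10° ✓; |DC| = 15.10 ✓; ∠DCS = 75.90° ✓; |CS| = 27.50 ✓; ∠(CS, SK) = 90.00° ✓; |SK| = 20.90 ✓; ∠(SK, KJ) = 90.00° ✓; |KJ| = 21.40 ✓; ∠KJF = 113.0° ✓; |JF| = 4.301 ✗.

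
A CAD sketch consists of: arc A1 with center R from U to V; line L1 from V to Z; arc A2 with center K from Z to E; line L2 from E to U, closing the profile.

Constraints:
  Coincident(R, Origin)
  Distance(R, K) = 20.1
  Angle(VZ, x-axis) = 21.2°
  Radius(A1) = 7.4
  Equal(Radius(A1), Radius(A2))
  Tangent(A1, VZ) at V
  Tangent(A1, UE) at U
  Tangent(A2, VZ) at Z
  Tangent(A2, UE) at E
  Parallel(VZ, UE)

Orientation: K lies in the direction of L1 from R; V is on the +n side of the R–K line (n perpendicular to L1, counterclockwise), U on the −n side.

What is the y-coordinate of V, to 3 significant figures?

6.90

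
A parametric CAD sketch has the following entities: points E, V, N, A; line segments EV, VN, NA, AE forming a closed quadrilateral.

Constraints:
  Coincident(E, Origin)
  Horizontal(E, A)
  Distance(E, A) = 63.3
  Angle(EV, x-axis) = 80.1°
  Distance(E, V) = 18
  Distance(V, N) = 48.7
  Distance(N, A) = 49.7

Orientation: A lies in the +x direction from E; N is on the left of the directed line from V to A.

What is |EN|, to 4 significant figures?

62.66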